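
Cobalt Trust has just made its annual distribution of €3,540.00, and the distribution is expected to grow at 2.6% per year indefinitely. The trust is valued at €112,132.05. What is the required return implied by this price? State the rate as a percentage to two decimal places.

5.84%

D₁ = €3,540.00 × 1.026 = €3,632.0400
P = D₁/(r − g) ⇒ r = D₁/P + g = €3,632.0400/€112,132.05 + 0.026 = 0.032391 + 0.026 = 0.058391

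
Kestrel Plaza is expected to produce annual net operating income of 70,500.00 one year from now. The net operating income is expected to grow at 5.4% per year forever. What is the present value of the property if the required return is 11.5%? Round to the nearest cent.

1155737.70

Growing perpetuity: P = D₁ / (r − g) = 70,500.0000 / (0.115 − 0.054) = 1,155,737.70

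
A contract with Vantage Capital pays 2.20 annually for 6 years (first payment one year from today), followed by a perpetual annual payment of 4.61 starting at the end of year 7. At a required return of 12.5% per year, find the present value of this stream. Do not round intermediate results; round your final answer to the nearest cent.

PV of 6-year annuity: 2.20 × [1 − (1+0.125)^−6] / 0.125 = 8.91844
Perpetuity value at year 6: 4.61 / 0.125 = 36.88000
PV of perpetuity: 36.88000 / (1+0.125)^6 = 18.19180
Total PV = 8.91844 + 18.19180 = 27.11025

27.11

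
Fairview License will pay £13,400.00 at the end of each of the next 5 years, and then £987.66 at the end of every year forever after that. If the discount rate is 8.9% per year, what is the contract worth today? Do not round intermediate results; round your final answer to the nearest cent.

£59502.51

PV of 5-year annuity: £13,400.00 × [1 − (1+0.089)^−5] / 0.089 = 52256.84633
Perpetuity value at year 5: £987.66 / 0.089 = 11097.30337
PV of perpetuity: 11097.30337 / (1+0.089)^5 = 7245.66182
Total PV = 52256.84633 + 7245.66182 = 59502.50814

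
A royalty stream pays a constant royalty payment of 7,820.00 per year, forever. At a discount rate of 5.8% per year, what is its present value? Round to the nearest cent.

Level perpetuity: PV = C / r = 7,820.00 / 0.058 = 134,827.59

134827.59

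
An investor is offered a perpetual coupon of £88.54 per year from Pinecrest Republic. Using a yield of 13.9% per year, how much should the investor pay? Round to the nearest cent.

£636.98

Level perpetuity: PV = C / r = £88.54 / 0.139 = £636.98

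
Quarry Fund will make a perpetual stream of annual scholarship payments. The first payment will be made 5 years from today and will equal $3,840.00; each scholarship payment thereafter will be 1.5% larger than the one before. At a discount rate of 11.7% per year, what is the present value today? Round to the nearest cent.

Value at end of year 4: C₁ / (r − g) = $3,840.00 / (0.117 − 0.015) = $37,647.0588
Discount to today: PV = $37,647.0588 / (1 + 0.117)^4 = $37,647.0588 / 1.556728 = $24,183.46

$24183.46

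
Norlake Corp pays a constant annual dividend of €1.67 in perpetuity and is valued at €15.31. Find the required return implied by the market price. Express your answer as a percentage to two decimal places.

P = C/r ⇒ r = C/P = €1.67/€15.31 = 0.109079

10.91%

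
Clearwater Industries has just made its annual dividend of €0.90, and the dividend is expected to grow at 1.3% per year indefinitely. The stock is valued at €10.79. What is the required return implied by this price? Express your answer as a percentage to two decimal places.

D₁ = €0.90 × 1.013 = €0.9117
P = D₁/(r − g) ⇒ r = D₁/P + g = €0.9117/€10.79 + 0.013 = 0.084495 + 0.013 = 0.097495

9.75%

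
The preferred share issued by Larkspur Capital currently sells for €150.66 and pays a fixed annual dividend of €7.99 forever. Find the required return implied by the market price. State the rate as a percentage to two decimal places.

P = C/r ⇒ r = C/P = €7.99/€150.66 = 0.053033

5.30%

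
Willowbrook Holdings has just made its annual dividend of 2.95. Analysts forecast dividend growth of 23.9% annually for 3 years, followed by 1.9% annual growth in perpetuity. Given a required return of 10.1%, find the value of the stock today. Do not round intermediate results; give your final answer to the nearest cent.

D_1 = 3.65505
D_2 = 4.52861
D_3 = 5.61094
Terminal value at year 3: TV = D_3×(1+g_2)/(r−g_2) = 5.71755/0.082 = 69.72624
P_0 = D_1/(1+r)^1 + D_2/(1+r)^2 + D_3/(1+r)^3 + TV/(1+r)^3
    = 3.31975 + 3.73585 + 4.20411 + 52.24375 = 63.50346

63.50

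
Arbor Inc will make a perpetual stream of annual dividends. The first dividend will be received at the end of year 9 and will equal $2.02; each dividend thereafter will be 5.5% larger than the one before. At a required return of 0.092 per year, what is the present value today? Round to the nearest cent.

$27.00

Value at end of year 8: C₁ / (r − g) = $2.02 / (0.092 − 0.055) = $54.5946
Discount to today: PV = $54.5946 / (1 + 0.092)^8 = $54.5946 / 2.022000 = $27.00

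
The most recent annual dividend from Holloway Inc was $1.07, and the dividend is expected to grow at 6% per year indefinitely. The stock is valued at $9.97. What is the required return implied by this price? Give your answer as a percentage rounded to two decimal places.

D₁ = $1.07 × 1.06 = $1.1342
P = D₁/(r − g) ⇒ r = D₁/P + g = $1.1342/$9.97 + 0.06 = 0.113761 + 0.06 = 0.173761

17.38%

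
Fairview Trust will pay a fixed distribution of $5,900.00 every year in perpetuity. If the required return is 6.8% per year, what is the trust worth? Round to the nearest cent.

Level perpetuity: PV = C / r = $5,900.00 / 0.068 = $86,764.71

$86764.71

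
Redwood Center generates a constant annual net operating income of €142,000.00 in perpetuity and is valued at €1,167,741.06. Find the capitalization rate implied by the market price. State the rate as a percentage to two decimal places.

P = C/r ⇒ r = C/P = €142,000.00/€1,167,741.06 = 0.121602

12.16%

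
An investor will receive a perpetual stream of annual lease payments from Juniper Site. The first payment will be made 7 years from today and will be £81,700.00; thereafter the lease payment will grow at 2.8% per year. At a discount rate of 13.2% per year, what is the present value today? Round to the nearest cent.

£373344.84

Value at end of year 6: C₁ / (r − g) = £81,700.00 / (0.132 − 0.028) = £785,576.9231
Discount to today: PV = £785,576.9231 / (1 + 0.132)^6 = £785,576.9231 / 2.104159 = £373,344.84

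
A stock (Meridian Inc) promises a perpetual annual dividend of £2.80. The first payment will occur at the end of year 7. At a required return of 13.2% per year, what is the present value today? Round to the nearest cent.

Value at end of year 6: C / r = £2.80 / 0.132 = £21.2121
Discount to today: PV = £21.2121 / (1 + 0.132)^6 = £21.2121 / 2.104159 = £10.08

£10.08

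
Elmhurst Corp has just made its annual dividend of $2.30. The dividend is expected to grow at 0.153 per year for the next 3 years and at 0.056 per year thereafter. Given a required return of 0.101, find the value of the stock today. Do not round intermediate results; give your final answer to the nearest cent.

D_1 = 2.65190
D_2 = 3.05764
D_3 = 3.52546
Terminal value at year 3: TV = D_3×(1+g_2)/(r−g_2) = 3.72289/0.045 = 82.73079
P_0 = D_1/(1+r)^1 + D_2/(1+r)^2 + D_3/(1+r)^3 + TV/(1+r)^3
    = 2.40863 + 2.52239 + 2.64152 + 61.98765 = 69.56019

$69.56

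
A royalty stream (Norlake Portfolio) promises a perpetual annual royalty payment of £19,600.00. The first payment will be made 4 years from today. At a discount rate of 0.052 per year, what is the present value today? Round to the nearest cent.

Value at end of year 3: C / r = £19,600.00 / 0.052 = £376,923.0769
Discount to today: PV = £376,923.0769 / (1 + 0.052)^3 = £376,923.0769 / 1.164253 = £323,746.82

£323746.82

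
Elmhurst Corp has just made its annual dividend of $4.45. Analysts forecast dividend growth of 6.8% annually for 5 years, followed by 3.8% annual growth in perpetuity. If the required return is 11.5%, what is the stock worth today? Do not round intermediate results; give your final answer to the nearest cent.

$67.96

D_1 = 4.75260
D_2 = 5.07578
D_3 = 5.42093
D_4 = 5.78955
D_5 = 6.18324
Terminal value at year 5: TV = D_5×(1+g_2)/(r−g_2) = 6.41821/0.077 = 83.35332
P_0 = D_1/(1+r)^1 + D_2/(1+r)^2 + D_3/(1+r)^3 + D_4/(1+r)^4 + D_5/(1+r)^5 + TV/(1+r)^5
    = 4.26242 + 4.08275 + 3.91065 + 3.74581 + 3.58791 + 48.36693 = 67.95648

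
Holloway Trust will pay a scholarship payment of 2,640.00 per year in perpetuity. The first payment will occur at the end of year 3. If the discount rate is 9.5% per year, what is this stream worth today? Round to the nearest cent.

Value at end of year 2: C / r = 2,640.00 / 0.095 = 27,789.4737
Discount to today: PV = 27,789.4737 / (1 + 0.095)^2 = 27,789.4737 / 1.199025 = 23,176.73

23176.73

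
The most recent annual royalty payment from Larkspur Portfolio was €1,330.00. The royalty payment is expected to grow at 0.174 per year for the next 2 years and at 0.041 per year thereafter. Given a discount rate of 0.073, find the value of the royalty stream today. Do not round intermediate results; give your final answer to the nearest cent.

D_1 = 1561.42000
D_2 = 1833.10708
Terminal value at year 2: TV = D_2×(1+g_2)/(r−g_2) = 1908.26447/0.032 = 59633.26470
P_0 = D_1/(1+r)^1 + D_2/(1+r)^2 + TV/(1+r)^2
    = 1455.19105 + 1592.16617 + 51795.15560 = 54842.51281

€54842.51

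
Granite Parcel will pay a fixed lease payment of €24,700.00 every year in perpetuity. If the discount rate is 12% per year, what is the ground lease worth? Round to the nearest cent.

€205833.33

Level perpetuity: PV = C / r = €24,700.00 / 0.12 = €205,833.33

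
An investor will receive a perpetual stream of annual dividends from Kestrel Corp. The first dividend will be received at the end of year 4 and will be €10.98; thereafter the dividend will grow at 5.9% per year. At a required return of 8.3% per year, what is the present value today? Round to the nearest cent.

€360.17

Value at end of year 3: C₁ / (r − g) = €10.98 / (0.083 − 0.059) = €457.5000
Discount to today: PV = €457.5000 / (1 + 0.083)^3 = €457.5000 / 1.270239 = €360.17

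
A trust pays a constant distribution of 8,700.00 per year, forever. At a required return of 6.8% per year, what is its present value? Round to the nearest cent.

Level perpetuity: PV = C / r = 8,700.00 / 0.068 = 127,941.18

127941.18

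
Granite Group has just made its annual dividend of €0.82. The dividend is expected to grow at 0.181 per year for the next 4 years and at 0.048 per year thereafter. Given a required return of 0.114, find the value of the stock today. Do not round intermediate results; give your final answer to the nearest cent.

€20.25

D_1 = 0.96842
D_2 = 1.14370
D_3 = 1.35071
D_4 = 1.59519
Terminal value at year 4: TV = D_4×(1+g_2)/(r−g_2) = 1.67176/0.066 = 25.32974
P_0 = D_1/(1+r)^1 + D_2/(1+r)^2 + D_3/(1+r)^3 + D_4/(1+r)^4 + TV/(1+r)^4
    = 0.86932 + 0.92160 + 0.97703 + 1.03579 + 16.44713 = 20.25087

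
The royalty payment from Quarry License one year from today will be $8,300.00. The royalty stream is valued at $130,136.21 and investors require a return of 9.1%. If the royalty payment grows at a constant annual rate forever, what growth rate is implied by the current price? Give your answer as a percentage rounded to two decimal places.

2.72%

P = D₁/(r−g) ⇒ g = r − D₁/P = 0.091 − $8,300.00/$130,136.21 = 0.027221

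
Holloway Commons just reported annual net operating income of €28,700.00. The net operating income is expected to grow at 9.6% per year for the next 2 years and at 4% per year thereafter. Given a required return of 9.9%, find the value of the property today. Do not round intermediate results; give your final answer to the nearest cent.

€560305.30

D_1 = 31455.20000
D_2 = 34474.89920
Terminal value at year 2: TV = D_2×(1+g_2)/(r−g_2) = 35853.89517/0.059 = 607693.13844
P_0 = D_1/(1+r)^1 + D_2/(1+r)^2 + TV/(1+r)^2
    = 28621.65605 + 28543.52596 + 503140.11865 = 560305.30066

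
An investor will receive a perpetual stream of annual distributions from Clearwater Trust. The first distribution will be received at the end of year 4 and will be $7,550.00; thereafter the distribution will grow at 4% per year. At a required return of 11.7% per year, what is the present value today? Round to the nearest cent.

$70355.28

Value at end of year 3: C₁ / (r − g) = $7,550.00 / (0.117 − 0.04) = $98,051.9481
Discount to today: PV = $98,051.9481 / (1 + 0.117)^3 = $98,051.9481 / 1.393669 = $70,355.28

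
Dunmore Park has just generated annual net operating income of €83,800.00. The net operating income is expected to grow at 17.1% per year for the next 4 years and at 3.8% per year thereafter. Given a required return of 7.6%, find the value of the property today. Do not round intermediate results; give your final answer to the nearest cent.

D_1 = 98129.80000
D_2 = 114909.99580
D_3 = 134559.60508
D_4 = 157569.29755
Terminal value at year 4: TV = D_4×(1+g_2)/(r−g_2) = 163556.93086/0.038 = 4304129.75941
P_0 = D_1/(1+r)^1 + D_2/(1+r)^2 + D_3/(1+r)^3 + D_4/(1+r)^4 + TV/(1+r)^4
    = 91198.69888 + 99250.62862 + 108013.46293 + 117549.96756 + 3210970.16642 = 3626982.92441

€3626982.92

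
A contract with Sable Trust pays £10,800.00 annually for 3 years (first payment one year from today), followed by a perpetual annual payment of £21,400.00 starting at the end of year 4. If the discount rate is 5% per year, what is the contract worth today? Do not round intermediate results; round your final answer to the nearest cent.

£399133.57

PV of 3-year annuity: £10,800.00 × [1 − (1+0.05)^−3] / 0.05 = 29411.07872
Perpetuity value at year 3: £21,400.00 / 0.05 = 428000.00000
PV of perpetuity: 428000.00000 / (1+0.05)^3 = 369722.49217
Total PV = 29411.07872 + 369722.49217 = 399133.57089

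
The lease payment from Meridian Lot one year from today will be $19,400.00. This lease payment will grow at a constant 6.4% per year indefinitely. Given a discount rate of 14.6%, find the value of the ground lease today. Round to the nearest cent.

$236585.37

Growing perpetuity: P = D₁ / (r − g) = $19,400.0000 / (0.146 − 0.064) = $236,585.37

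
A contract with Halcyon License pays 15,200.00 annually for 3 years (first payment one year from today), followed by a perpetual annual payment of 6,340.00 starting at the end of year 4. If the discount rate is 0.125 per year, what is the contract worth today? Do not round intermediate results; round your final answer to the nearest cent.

PV of 3-year annuity: 15,200.00 × [1 − (1+0.125)^−3] / 0.125 = 36196.43347
Perpetuity value at year 3: 6,340.00 / 0.125 = 50720.00000
PV of perpetuity: 50720.00000 / (1+0.125)^3 = 35622.27709
Total PV = 36196.43347 + 35622.27709 = 71818.71056

71818.71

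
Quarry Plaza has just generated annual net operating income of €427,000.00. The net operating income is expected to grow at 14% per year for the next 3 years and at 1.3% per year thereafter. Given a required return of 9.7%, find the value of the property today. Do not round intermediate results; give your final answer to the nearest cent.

D_1 = 486780.00000
D_2 = 554929.20000
D_3 = 632619.28800
Terminal value at year 3: TV = D_3×(1+g_2)/(r−g_2) = 640843.33874/0.084 = 7629087.36600
P_0 = D_1/(1+r)^1 + D_2/(1+r)^2 + D_3/(1+r)^3 + TV/(1+r)^3
    = 443737.46582 + 461131.00367 + 479206.33016 + 5779000.14827 = 7163074.94792

€7163074.95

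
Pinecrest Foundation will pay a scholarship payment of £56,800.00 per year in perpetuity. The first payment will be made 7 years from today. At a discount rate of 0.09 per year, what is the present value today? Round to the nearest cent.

Value at end of year 6: C / r = £56,800.00 / 0.09 = £631,111.1111
Discount to today: PV = £631,111.1111 / (1 + 0.09)^6 = £631,111.1111 / 1.677100 = £376,310.94

£376310.94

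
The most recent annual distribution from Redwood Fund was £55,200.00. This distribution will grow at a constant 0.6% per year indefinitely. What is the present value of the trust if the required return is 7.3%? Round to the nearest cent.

D₁ = D₀ × (1 + g) = £55,200.00 × 1.006 = £55,531.2000
Growing perpetuity: P = D₁ / (r − g) = £55,531.2000 / (0.073 − 0.006) = £828,823.88

£828823.88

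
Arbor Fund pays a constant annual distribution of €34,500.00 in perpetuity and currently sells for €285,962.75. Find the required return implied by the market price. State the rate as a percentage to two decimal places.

12.06%

P = C/r ⇒ r = C/P = €34,500.00/€285,962.75 = 0.120645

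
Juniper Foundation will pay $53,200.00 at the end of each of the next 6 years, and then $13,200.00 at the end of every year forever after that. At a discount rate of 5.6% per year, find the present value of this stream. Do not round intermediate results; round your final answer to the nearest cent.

$434903.67

PV of 6-year annuity: $53,200.00 × [1 − (1+0.056)^−6] / 0.056 = 264921.88183
Perpetuity value at year 6: $13,200.00 / 0.056 = 235714.28571
PV of perpetuity: 235714.28571 / (1+0.056)^6 = 169981.78872
Total PV = 264921.88183 + 169981.78872 = 434903.67055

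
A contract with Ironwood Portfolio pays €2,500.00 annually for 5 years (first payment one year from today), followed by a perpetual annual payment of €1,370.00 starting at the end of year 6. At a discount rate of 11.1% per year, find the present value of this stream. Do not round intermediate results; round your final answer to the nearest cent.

€16508.22

PV of 5-year annuity: €2,500.00 × [1 − (1+0.111)^−5] / 0.111 = 9216.54654
Perpetuity value at year 5: €1,370.00 / 0.111 = 12342.34234
PV of perpetuity: 12342.34234 / (1+0.111)^5 = 7291.67484
Total PV = 9216.54654 + 7291.67484 = 16508.22138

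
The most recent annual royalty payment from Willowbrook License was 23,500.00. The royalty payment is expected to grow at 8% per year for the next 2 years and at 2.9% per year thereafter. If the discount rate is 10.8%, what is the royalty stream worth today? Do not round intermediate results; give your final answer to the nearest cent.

D_1 = 25380.00000
D_2 = 27410.40000
Terminal value at year 2: TV = D_2×(1+g_2)/(r−g_2) = 28205.30160/0.079 = 357029.13418
P_0 = D_1/(1+r)^1 + D_2/(1+r)^2 + TV/(1+r)^2
    = 22906.13718 + 22327.28173 + 290819.91015 = 336053.32907

336053.33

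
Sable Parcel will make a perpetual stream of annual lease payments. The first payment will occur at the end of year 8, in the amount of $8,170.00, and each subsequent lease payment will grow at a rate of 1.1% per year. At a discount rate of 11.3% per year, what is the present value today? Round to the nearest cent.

Value at end of year 7: C₁ / (r − g) = $8,170.00 / (0.113 − 0.011) = $80,098.0392
Discount to today: PV = $80,098.0392 / (1 + 0.113)^7 = $80,098.0392 / 2.115759 = $37,857.83

$37857.83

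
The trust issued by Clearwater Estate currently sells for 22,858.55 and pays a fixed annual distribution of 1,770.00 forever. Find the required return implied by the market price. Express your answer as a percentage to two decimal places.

7.74%

P = C/r ⇒ r = C/P = 1,770.00/22,858.55 = 0.077433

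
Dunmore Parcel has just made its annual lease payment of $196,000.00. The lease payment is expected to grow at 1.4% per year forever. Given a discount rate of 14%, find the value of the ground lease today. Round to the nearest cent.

D₁ = D₀ × (1 + g) = $196,000.00 × 1.014 = $198,744.0000
Growing perpetuity: P = D₁ / (r − g) = $198,744.0000 / (0.14 − 0.014) = $1,577,333.33

$1577333.33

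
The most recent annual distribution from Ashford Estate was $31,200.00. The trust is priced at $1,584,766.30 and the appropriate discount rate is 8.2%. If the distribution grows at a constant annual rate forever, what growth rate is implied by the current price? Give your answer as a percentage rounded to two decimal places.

6.11%

P = D₀(1+g)/(r−g) ⇒ P(r−g) = D₀(1+g) ⇒ g(P+D₀) = P·r − D₀
g = (P·r − D₀)/(P + D₀) = ($1,584,766.30×0.082 − $31,200.00) / ($1,584,766.30 + $31,200.00) = 0.061109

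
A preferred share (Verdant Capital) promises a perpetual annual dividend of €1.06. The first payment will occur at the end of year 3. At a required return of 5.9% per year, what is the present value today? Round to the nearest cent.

Value at end of year 2: C / r = €1.06 / 0.059 = €17.9661
Discount to today: PV = €17.9661 / (1 + 0.059)^2 = €17.9661 / 1.121481 = €16.02

€16.02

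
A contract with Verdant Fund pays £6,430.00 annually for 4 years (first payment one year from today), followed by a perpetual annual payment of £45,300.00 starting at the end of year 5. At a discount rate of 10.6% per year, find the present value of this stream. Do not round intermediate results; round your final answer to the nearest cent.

PV of 4-year annuity: £6,430.00 × [1 − (1+0.106)^−4] / 0.106 = 20120.29751
Perpetuity value at year 4: £45,300.00 / 0.106 = 427358.49057
PV of perpetuity: 427358.49057 / (1+0.106)^4 = 285608.96070
Total PV = 20120.29751 + 285608.96070 = 305729.25820

£305729.26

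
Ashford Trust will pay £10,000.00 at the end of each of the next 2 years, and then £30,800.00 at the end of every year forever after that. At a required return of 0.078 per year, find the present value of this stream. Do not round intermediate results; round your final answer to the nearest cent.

PV of 2-year annuity: £10,000.00 × [1 − (1+0.078)^−2] / 0.078 = 17881.66776
Perpetuity value at year 2: £30,800.00 / 0.078 = 394871.79487
PV of perpetuity: 394871.79487 / (1+0.078)^2 = 339796.25816
Total PV = 17881.66776 + 339796.25816 = 357677.92593

£357677.93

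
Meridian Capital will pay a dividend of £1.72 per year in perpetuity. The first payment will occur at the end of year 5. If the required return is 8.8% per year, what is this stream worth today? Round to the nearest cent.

£13.95

Value at end of year 4: C / r = £1.72 / 0.088 = £19.5455
Discount to today: PV = £19.5455 / (1 + 0.088)^4 = £19.5455 / 1.401250 = £13.95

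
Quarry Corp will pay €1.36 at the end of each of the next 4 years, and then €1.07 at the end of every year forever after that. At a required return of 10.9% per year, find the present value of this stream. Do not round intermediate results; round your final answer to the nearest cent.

PV of 4-year annuity: €1.36 × [1 − (1+0.109)^−4] / 0.109 = 4.22835
Perpetuity value at year 4: €1.07 / 0.109 = 9.81651
PV of perpetuity: 9.81651 / (1+0.109)^4 = 6.48980
Total PV = 4.22835 + 6.48980 = 10.71815

€10.72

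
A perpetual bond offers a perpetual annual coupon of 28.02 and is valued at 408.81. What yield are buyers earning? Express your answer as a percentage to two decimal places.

P = C/r ⇒ r = C/P = 28.02/408.81 = 0.068540

6.85%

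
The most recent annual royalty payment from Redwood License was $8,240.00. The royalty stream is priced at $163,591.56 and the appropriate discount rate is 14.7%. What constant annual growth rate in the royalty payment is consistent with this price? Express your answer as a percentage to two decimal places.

9.20%

P = D₀(1+g)/(r−g) ⇒ P(r−g) = D₀(1+g) ⇒ g(P+D₀) = P·r − D₀
g = (P·r − D₀)/(P + D₀) = ($163,591.56×0.147 − $8,240.00) / ($163,591.56 + $8,240.00) = 0.091997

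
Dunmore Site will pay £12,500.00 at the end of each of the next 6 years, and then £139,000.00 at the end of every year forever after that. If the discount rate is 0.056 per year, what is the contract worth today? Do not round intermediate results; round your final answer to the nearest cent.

£1852206.43

PV of 6-year annuity: £12,500.00 × [1 − (1+0.056)^−6] / 0.056 = 62246.68276
Perpetuity value at year 6: £139,000.00 / 0.056 = 2482142.85714
PV of perpetuity: 2482142.85714 / (1+0.056)^6 = 1789959.74485
Total PV = 62246.68276 + 1789959.74485 = 1852206.42761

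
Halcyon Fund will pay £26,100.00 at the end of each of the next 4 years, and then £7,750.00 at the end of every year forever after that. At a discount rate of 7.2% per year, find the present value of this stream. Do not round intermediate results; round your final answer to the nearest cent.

£169514.61

PV of 4-year annuity: £26,100.00 × [1 − (1+0.072)^−4] / 0.072 = 88008.51959
Perpetuity value at year 4: £7,750.00 / 0.072 = 107638.88889
PV of perpetuity: 107638.88889 / (1+0.072)^4 = 81506.09093
Total PV = 88008.51959 + 81506.09093 = 169514.61052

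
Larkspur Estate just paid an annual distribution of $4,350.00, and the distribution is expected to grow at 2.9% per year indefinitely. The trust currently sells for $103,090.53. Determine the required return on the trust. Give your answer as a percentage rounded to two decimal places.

7.24%

D₁ = $4,350.00 × 1.029 = $4,476.1500
P = D₁/(r − g) ⇒ r = D₁/P + g = $4,476.1500/$103,090.53 + 0.029 = 0.043420 + 0.029 = 0.072420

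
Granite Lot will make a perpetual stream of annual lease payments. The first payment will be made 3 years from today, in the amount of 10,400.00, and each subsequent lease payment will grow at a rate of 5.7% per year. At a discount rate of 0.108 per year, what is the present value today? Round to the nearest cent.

Value at end of year 2: C₁ / (r − g) = 10,400.00 / (0.108 − 0.057) = 203,921.5686
Discount to today: PV = 203,921.5686 / (1 + 0.108)^2 = 203,921.5686 / 1.227664 = 166,105.36

166105.36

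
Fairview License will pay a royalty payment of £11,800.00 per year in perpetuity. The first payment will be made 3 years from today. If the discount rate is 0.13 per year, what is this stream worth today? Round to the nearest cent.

Value at end of year 2: C / r = £11,800.00 / 0.13 = £90,769.2308
Discount to today: PV = £90,769.2308 / (1 + 0.13)^2 = £90,769.2308 / 1.276900 = £71,085.62

£71085.62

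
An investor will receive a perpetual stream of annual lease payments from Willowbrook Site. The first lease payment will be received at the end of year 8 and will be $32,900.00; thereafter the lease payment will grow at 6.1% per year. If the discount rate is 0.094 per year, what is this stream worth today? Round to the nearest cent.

$531570.30

Value at end of year 7: C₁ / (r − g) = $32,900.00 / (0.094 − 0.061) = $996,969.6970
Discount to today: PV = $996,969.6970 / (1 + 0.094)^7 = $996,969.6970 / 1.875518 = $531,570.30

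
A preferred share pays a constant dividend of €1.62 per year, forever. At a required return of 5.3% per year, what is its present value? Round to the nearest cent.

Level perpetuity: PV = C / r = €1.62 / 0.053 = €30.57

€30.57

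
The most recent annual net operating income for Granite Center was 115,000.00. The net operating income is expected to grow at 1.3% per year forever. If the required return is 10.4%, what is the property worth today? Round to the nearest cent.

1280164.84

D₁ = D₀ × (1 + g) = 115,000.00 × 1.013 = 116,495.0000
Growing perpetuity: P = D₁ / (r − g) = 116,495.0000 / (0.104 − 0.013) = 1,280,164.84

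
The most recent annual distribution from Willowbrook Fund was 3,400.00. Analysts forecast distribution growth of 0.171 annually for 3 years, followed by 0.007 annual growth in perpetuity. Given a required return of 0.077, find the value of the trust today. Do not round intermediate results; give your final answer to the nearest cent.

D_1 = 3981.40000
D_2 = 4662.21940
D_3 = 5459.45892
Terminal value at year 3: TV = D_3×(1+g_2)/(r−g_2) = 5497.67513/0.07 = 78538.21614
P_0 = D_1/(1+r)^1 + D_2/(1+r)^2 + D_3/(1+r)^3 + TV/(1+r)^3
    = 3696.75023 + 4019.40067 + 4370.21187 + 62868.61934 = 74954.98211

74954.98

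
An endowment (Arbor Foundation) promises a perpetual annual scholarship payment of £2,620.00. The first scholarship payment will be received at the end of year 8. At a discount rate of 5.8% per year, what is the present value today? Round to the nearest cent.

£30442.03

Value at end of year 7: C / r = £2,620.00 / 0.058 = £45,172.4138
Discount to today: PV = £45,172.4138 / (1 + 0.058)^7 = £45,172.4138 / 1.483883 = £30,442.03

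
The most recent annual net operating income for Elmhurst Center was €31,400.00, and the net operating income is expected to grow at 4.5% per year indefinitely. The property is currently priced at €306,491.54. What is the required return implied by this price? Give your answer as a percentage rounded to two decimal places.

D₁ = €31,400.00 × 1.045 = €32,813.0000
P = D₁/(r − g) ⇒ r = D₁/P + g = €32,813.0000/€306,491.54 + 0.045 = 0.107060 + 0.045 = 0.152060

15.21%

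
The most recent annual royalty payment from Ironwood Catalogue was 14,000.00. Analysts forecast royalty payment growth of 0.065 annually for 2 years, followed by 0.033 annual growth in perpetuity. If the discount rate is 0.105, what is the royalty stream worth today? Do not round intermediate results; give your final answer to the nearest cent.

D_1 = 14910.00000
D_2 = 15879.15000
Terminal value at year 2: TV = D_2×(1+g_2)/(r−g_2) = 16403.16195/0.072 = 227821.69375
P_0 = D_1/(1+r)^1 + D_2/(1+r)^2 + TV/(1+r)^2
    = 13493.21267 + 13004.77058 + 186582.33349 = 213080.31674

213080.32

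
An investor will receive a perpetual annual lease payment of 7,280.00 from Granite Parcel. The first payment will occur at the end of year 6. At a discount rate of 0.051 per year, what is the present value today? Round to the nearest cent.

Value at end of year 5: C / r = 7,280.00 / 0.051 = 142,745.0980
Discount to today: PV = 142,745.0980 / (1 + 0.051)^5 = 142,745.0980 / 1.282371 = 111,313.44

111313.44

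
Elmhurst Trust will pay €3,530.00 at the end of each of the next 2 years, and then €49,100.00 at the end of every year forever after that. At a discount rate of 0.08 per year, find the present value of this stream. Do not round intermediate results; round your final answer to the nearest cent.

PV of 2-year annuity: €3,530.00 × [1 − (1+0.08)^−2] / 0.08 = 6294.92455
Perpetuity value at year 2: €49,100.00 / 0.08 = 613750.00000
PV of perpetuity: 613750.00000 / (1+0.08)^2 = 526191.70096
Total PV = 6294.92455 + 526191.70096 = 532486.62551

€532486.63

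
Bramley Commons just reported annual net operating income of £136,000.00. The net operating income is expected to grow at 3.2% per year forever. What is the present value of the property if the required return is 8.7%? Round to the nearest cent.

£2551854.55

D₁ = D₀ × (1 + g) = £136,000.00 × 1.032 = £140,352.0000
Growing perpetuity: P = D₁ / (r − g) = £140,352.0000 / (0.087 − 0.032) = £2,551,854.55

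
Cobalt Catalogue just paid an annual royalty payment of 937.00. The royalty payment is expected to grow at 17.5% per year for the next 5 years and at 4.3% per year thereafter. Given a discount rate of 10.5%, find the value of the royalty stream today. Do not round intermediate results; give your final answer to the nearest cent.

27083.64

D_1 = 1100.97500
D_2 = 1293.64563
D_3 = 1520.03361
D_4 = 1786.03949
D_5 = 2098.59640
Terminal value at year 5: TV = D_5×(1+g_2)/(r−g_2) = 2188.83605/0.062 = 35303.80721
P_0 = D_1/(1+r)^1 + D_2/(1+r)^2 + D_3/(1+r)^3 + D_4/(1+r)^4 + D_5/(1+r)^5 + TV/(1+r)^5
    = 996.35747 + 1059.47513 + 1126.59121 + 1197.95897 + 1273.84778 + 21429.40697 = 27083.63753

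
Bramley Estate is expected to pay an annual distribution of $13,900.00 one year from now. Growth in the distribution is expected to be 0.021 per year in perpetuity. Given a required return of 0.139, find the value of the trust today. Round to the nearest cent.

$117796.61

Growing perpetuity: P = D₁ / (r − g) = $13,900.0000 / (0.139 − 0.021) = $117,796.61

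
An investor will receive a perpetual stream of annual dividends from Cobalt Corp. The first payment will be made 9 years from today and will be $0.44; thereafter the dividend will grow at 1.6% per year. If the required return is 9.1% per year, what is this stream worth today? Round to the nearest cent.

$2.92

Value at end of year 8: C₁ / (r − g) = $0.44 / (0.091 − 0.016) = $5.8667
Discount to today: PV = $5.8667 / (1 + 0.091)^8 = $5.8667 / 2.007234 = $2.92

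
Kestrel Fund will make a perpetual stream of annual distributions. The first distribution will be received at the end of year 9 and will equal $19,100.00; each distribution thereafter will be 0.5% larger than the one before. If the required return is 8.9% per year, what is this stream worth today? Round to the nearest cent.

$114955.84

Value at end of year 8: C₁ / (r − g) = $19,100.00 / (0.089 − 0.005) = $227,380.9524
Discount to today: PV = $227,380.9524 / (1 + 0.089)^8 = $227,380.9524 / 1.977985 = $114,955.84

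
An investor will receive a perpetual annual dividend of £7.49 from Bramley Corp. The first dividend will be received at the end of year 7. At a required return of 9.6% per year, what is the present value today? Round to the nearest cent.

Value at end of year 6: C / r = £7.49 / 0.096 = £78.0208
Discount to today: PV = £78.0208 / (1 + 0.096)^6 = £78.0208 / 1.733258 = £45.01

£45.01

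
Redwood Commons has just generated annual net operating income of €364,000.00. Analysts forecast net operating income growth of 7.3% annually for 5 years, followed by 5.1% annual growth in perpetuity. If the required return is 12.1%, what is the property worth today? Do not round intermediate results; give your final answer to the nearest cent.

D_1 = 390572.00000
D_2 = 419083.75600
D_3 = 449676.87019
D_4 = 482503.28171
D_5 = 517726.02128
Terminal value at year 5: TV = D_5×(1+g_2)/(r−g_2) = 544130.04836/0.07 = 7773286.40517
P_0 = D_1/(1+r)^1 + D_2/(1+r)^2 + D_3/(1+r)^3 + D_4/(1+r)^4 + D_5/(1+r)^5 + TV/(1+r)^5
    = 348413.91615 + 333495.21144 + 319215.30943 + 305546.85729 + 292463.67339 + 4391133.15336 = 5990268.12107

€5990268.12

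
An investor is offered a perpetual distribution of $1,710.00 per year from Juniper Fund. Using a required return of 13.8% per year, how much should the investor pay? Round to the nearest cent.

Level perpetuity: PV = C / r = $1,710.00 / 0.138 = $12,391.30

$12391.30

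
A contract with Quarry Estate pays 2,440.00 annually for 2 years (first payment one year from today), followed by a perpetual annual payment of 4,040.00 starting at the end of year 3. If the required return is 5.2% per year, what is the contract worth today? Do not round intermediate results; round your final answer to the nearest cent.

PV of 2-year annuity: 2,440.00 × [1 − (1+0.052)^−2] / 0.052 = 4524.13654
Perpetuity value at year 2: 4,040.00 / 0.052 = 77692.30769
PV of perpetuity: 77692.30769 / (1+0.052)^2 = 70201.52425
Total PV = 4524.13654 + 70201.52425 = 74725.66078

74725.66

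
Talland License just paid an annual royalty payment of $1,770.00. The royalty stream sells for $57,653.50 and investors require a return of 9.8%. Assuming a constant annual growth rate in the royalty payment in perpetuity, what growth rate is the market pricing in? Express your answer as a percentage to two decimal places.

P = D₀(1+g)/(r−g) ⇒ P(r−g) = D₀(1+g) ⇒ g(P+D₀) = P·r − D₀
g = (P·r − D₀)/(P + D₀) = ($57,653.50×0.098 − $1,770.00) / ($57,653.50 + $1,770.00) = 0.065295

6.53%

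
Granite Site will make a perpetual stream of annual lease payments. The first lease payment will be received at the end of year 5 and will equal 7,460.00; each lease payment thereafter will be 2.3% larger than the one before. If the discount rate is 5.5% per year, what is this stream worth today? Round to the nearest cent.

188182.40

Value at end of year 4: C₁ / (r − g) = 7,460.00 / (0.055 − 0.023) = 233,125.0000
Discount to today: PV = 233,125.0000 / (1 + 0.055)^4 = 233,125.0000 / 1.238825 = 188,182.40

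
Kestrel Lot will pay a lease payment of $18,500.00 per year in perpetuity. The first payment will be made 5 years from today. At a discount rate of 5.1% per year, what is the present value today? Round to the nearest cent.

Value at end of year 4: C / r = $18,500.00 / 0.051 = $362,745.0980
Discount to today: PV = $362,745.0980 / (1 + 0.051)^4 = $362,745.0980 / 1.220143 = $297,297.11

$297297.11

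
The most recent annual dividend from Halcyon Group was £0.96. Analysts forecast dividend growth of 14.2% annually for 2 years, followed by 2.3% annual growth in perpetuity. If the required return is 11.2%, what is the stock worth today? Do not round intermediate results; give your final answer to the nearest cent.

D_1 = 1.09632
D_2 = 1.25200
Terminal value at year 2: TV = D_2×(1+g_2)/(r−g_2) = 1.28079/0.089 = 14.39094
P_0 = D_1/(1+r)^1 + D_2/(1+r)^2 + TV/(1+r)^2
    = 0.98590 + 1.01250 + 11.63803 = 13.63643

£13.64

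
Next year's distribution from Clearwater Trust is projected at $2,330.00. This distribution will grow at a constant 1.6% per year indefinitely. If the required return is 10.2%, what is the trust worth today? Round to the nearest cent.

$27093.02

Growing perpetuity: P = D₁ / (r − g) = $2,330.0000 / (0.102 − 0.016) = $27,093.02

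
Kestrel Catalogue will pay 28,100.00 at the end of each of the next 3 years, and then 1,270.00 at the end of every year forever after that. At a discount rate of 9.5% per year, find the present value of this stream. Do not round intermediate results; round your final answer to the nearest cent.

80682.39

PV of 3-year annuity: 28,100.00 × [1 − (1+0.095)^−3] / 0.095 = 70500.28186
Perpetuity value at year 3: 1,270.00 / 0.095 = 13368.42105
PV of perpetuity: 13368.42105 / (1+0.095)^3 = 10182.10938
Total PV = 70500.28186 + 10182.10938 = 80682.39124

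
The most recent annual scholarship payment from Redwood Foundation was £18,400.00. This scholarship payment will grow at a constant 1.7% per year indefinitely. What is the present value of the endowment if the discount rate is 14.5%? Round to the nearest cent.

D₁ = D₀ × (1 + g) = £18,400.00 × 1.017 = £18,712.8000
Growing perpetuity: P = D₁ / (r − g) = £18,712.8000 / (0.145 − 0.017) = £146,193.75

£146193.75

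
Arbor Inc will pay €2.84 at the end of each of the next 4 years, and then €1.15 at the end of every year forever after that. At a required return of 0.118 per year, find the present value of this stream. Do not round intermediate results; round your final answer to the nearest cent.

€14.90

PV of 4-year annuity: €2.84 × [1 − (1+0.118)^−4] / 0.118 = 8.66253
Perpetuity value at year 4: €1.15 / 0.118 = 9.74576
PV of perpetuity: 9.74576 / (1+0.118)^4 = 6.23805
Total PV = 8.66253 + 6.23805 = 14.90058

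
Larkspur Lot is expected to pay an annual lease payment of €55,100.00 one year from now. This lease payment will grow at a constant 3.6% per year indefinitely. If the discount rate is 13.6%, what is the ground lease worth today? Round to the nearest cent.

€551000.00

Growing perpetuity: P = D₁ / (r − g) = €55,100.0000 / (0.136 − 0.036) = €551,000.00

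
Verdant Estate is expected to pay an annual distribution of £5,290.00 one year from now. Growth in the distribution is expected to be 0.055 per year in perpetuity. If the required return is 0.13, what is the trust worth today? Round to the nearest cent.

Growing perpetuity: P = D₁ / (r − g) = £5,290.0000 / (0.13 − 0.055) = £70,533.33

£70533.33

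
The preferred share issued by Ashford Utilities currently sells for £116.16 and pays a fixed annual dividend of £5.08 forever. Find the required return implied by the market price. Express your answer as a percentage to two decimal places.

4.37%

P = C/r ⇒ r = C/P = £5.08/£116.16 = 0.043733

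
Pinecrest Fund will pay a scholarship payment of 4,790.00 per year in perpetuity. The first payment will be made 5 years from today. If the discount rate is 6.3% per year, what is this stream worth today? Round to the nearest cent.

59547.28

Value at end of year 4: C / r = 4,790.00 / 0.063 = 76,031.7460
Discount to today: PV = 76,031.7460 / (1 + 0.063)^4 = 76,031.7460 / 1.276830 = 59,547.28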